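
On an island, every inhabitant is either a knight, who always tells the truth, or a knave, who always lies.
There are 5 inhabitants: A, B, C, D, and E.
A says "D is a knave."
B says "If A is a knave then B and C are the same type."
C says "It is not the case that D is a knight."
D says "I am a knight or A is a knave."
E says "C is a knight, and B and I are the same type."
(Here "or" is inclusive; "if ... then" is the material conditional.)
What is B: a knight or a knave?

Consistent assignments: {A=knight, B=knight, C=knight, D=knave, E=knight}; {A=knight, B=knight, C=knight, D=knave, E=knave}
In every consistent assignment, B is a knight.

B is a knight.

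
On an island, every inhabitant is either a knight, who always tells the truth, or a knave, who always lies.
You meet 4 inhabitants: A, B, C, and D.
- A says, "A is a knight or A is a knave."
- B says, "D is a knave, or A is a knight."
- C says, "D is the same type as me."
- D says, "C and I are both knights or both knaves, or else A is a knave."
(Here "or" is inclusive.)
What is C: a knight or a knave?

C is a knight.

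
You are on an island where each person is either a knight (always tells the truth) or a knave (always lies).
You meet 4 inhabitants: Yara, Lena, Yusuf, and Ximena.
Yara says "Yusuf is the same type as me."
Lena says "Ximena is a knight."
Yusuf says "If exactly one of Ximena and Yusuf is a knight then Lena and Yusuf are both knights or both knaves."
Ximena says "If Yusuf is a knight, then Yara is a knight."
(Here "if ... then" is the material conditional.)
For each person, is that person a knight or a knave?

Suppose Yara is a knave. Then Yara's statement "Yusuf is the same type as me" would have to be false. Checking the 8 ways to assign the others, none is consistent with every speaker.
(For instance, with Lena=knight, Yusuf=knight, Ximena=knight, Ximena's claim "if Yusuf is a knight, then Yara is a knight" comes out false where it would need to be true.)
So Yara must be a knight, making "Yusuf is the same type as me" true. Taking Yara=knight, Lena=knight, Yusuf=knight, Ximena=knight, each remaining statement checks out:
  Lena (knight): "Ximena is a knight" — true. ✓
  Yusuf (knight): "if exactly one of Ximena and Yusuf is a knight then Lena and Yusuf are both knights or both knaves" — true. ✓
  Ximena (knight): "if Yusuf is a knight, then Yara is a knight" — true. ✓
This is the unique consistent assignment.

Yara is a knight, Lena is a knight, Yusuf is a knight, and Ximena is a knight.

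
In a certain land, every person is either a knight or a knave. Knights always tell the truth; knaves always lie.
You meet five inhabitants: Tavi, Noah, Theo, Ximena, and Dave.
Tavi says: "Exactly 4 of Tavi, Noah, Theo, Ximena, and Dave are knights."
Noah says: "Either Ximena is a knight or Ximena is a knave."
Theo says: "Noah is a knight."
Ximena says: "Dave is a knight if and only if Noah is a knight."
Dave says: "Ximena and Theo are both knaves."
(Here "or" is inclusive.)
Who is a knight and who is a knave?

Tavi is a knave, Noah is a knight, Theo is a knight, Ximena is a knave, and Dave is a knave.

Suppose Tavi is a knight. Then Tavi's statement "exactly 4 of Tavi, Noah, Theo, Ximena, and Dave are knights" would have to be true. Checking the 16 ways to assign the others, none is consistent with every speaker.
(For instance, with Noah=knight, Theo=knight, Ximena=knave, Dave=knave, Tavi's claim "exactly 4 of Tavi, Noah, Theo, Ximena, and Dave are knights" comes out false where it would need to be true.)
So Tavi must be a knave, making "exactly 4 of Tavi, Noah, Theo, Ximena, and Dave are knights" false. Taking Tavi=knave, Noah=knight, Theo=knight, Ximena=knave, Dave=knave, each remaining statement checks out:
  Noah (knight): "either Ximena is a knight or Ximena is a knave" — true. ✓
  Theo (knight): "Noah is a knight" — true. ✓
  Ximena (knave): "Dave is a knight if and only if Noah is a knight" — false. ✓
  Dave (knave): "Ximena and Theo are both knaves" — false. ✓
This is the unique consistent assignment.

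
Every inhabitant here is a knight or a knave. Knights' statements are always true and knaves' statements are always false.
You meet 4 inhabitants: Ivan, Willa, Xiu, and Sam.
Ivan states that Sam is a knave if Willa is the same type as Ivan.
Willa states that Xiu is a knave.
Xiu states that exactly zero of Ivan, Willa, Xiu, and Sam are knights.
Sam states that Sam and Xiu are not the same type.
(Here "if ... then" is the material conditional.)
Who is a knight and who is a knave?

Ivan is a knight, and the claim "Sam is a knave if Willa is the same type as Ivan" is indeed True.
Willa is a knight; "Xiu is a knave" is True, as required.
Xiu is a knave; "exactly zero of Ivan, Willa, Xiu, and Sam are knights" is false, as required.
Since Sam is a knave, "Sam and Xiu are not the same type" needs to be false, which holds.

Ivan is a knight, Willa is a knight, Xiu is a knave, and Sam is a knave.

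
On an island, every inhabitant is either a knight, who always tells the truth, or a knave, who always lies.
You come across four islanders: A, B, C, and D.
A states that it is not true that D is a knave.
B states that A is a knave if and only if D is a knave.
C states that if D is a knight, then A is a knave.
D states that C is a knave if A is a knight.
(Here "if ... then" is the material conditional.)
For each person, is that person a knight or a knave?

A is a knight, B is a knight, C is a knave, and D is a knight.

Since A is a knight, "it is not true that D is a knave" needs to be True, which holds.
B (knight): "A is a knave if and only if D is a knave" — True. ✓
Since C is a knave, "if D is a knight, then A is a knave" needs to be False, which holds.
As a knight, D's statement "C is a knave if A is a knight" should be True; it is.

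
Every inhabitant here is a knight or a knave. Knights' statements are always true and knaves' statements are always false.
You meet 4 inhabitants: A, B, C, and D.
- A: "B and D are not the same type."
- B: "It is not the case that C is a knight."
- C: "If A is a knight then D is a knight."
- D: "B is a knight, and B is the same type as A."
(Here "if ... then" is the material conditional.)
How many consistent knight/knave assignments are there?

1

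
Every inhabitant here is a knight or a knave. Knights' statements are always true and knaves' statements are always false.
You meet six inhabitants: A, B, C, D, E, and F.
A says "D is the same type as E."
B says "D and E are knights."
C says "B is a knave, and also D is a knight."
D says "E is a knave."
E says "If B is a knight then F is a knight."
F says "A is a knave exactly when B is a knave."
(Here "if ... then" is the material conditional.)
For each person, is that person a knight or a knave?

A (knave): "D is the same type as E" — false. ✓
Since B is a knave, "D and E are knights" needs to be false, which holds.
C is a knave, and the claim "B is a knave, and also D is a knight" is indeed false.
D is a knave, so "E is a knave" must be false — and it is.
E is a knight, and the claim "if B is a knight then F is a knight" is indeed True.
F is a knight; "A is a knave exactly when B is a knave" is True, as required.

A is a knave, B is a knave, C is a knave, D is a knave, E is a knight, and F is a knight.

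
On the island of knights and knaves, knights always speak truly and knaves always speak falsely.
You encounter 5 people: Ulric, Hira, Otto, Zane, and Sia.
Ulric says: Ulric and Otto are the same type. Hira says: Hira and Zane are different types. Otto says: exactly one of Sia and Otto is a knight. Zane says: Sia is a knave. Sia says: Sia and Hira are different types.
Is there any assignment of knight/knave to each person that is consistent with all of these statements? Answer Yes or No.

No

Checking all 32 assignments, each has at least one speaker whose statement's truth value contradicts their type.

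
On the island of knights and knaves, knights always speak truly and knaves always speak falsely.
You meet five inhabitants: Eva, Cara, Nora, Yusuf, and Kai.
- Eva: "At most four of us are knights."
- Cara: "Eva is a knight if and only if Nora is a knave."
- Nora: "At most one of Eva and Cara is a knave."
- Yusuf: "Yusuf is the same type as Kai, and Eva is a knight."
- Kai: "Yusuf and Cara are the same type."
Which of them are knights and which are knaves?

Eva is a knight, Cara is a knave, Nora is a knight, Yusuf is a knave, and Kai is a knight.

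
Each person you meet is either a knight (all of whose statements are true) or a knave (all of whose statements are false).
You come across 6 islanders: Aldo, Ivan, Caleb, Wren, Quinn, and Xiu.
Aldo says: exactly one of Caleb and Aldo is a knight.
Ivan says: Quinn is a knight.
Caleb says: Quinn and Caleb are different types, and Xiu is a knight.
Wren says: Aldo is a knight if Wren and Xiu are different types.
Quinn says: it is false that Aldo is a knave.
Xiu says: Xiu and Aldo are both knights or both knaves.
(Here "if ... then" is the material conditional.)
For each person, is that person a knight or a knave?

Aldo (knight): "exactly one of Caleb and Aldo is a knight" — true. ✓
Ivan is a knight; "Quinn is a knight" is true, as required.
As a knave, Caleb's statement "Quinn and Caleb are different types, and Xiu is a knight" should be false; it is.
Since Wren is a knight, "Aldo is a knight if Wren and Xiu are different types" needs to be true, which holds.
Since Quinn is a knight, "it is false that Aldo is a knave" needs to be true, which holds.
As a knave, Xiu's statement "Xiu and Aldo are both knights or both knaves" should be false; it is.

Aldo is a knight, Ivan is a knight, Caleb is a knave, Wren is a knight, Quinn is a knight, and Xiu is a knave.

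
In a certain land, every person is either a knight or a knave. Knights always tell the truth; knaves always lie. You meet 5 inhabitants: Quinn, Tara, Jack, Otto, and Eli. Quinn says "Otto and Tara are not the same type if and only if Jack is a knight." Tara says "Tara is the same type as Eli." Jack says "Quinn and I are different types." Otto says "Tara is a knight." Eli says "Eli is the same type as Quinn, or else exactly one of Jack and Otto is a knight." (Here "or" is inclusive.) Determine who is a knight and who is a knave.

Suppose Quinn is a knight. Then Quinn's statement "Otto and Tara are not the same type if and only if Jack is a knight" would have to be true. Checking the 16 ways to assign the others, none is consistent with every speaker.
(For instance, with Tara=knave, Jack=knight, Otto=knave, Eli=knight, Quinn's claim "Otto and Tara are not the same type if and only if Jack is a knight" comes out false where it would need to be true.)
So Quinn must be a knave, making "Otto and Tara are not the same type if and only if Jack is a knight" false. Taking Quinn=knave, Tara=knave, Jack=knight, Otto=knave, Eli=knight, each remaining statement checks out:
  Tara (knave): "Tara is the same type as Eli" — false. ✓
  Jack (knight): "Quinn and I are different types" — true. ✓
  Otto (knave): "Tara is a knight" — false. ✓
  Eli (knight): "Eli is the same type as Quinn, or else exactly one of Jack and Otto is a knight" — true. ✓
This is the unique consistent assignment.

Quinn is a knave, Tara is a knave, Jack is a knight, Otto is a knave, and Eli is a knight.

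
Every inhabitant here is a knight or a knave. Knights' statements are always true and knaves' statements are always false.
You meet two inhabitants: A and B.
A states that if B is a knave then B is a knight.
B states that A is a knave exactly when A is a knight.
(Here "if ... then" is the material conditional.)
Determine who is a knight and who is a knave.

A is a knave; "if B is a knave then B is a knight" is false, as required.
As a knave, B's statement "A is a knave exactly when A is a knight" should be false; it is.

A is a knave and B is a knave.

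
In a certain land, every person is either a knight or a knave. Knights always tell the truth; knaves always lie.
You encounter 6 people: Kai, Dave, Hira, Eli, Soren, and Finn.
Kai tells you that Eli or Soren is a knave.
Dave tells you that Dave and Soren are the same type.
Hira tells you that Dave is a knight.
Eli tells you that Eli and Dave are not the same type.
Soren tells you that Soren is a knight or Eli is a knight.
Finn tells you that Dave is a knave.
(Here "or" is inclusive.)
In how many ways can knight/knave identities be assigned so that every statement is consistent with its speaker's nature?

2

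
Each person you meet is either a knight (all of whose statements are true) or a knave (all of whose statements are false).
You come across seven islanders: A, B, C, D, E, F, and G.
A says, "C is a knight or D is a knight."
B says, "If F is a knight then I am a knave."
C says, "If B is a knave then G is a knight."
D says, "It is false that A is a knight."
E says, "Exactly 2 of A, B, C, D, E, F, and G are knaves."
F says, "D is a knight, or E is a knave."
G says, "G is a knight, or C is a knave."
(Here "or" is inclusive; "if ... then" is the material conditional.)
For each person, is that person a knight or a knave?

As a knight, A's statement "C is a knight or D is a knight" should be true; it is.
B is a knight, so "if F is a knight then I am a knave" must be true — and it is.
As a knight, C's statement "if B is a knave then G is a knight" should be true; it is.
D (knave): "it is false that A is a knight" — False. ✓
E (knight): "exactly 2 of A, B, C, D, E, F, and G are knaves" — true. ✓
F is a knave; "D is a knight, or E is a knave" is False, as required.
G is a knight; "G is a knight, or C is a knave" is true, as required.

A is a knight, B is a knight, C is a knight, D is a knave, E is a knight, F is a knave, and G is a knight.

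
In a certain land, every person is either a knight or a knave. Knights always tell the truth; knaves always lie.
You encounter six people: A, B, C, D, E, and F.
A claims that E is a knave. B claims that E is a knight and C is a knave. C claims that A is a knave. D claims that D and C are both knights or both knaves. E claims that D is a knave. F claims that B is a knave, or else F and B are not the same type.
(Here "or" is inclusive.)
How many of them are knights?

3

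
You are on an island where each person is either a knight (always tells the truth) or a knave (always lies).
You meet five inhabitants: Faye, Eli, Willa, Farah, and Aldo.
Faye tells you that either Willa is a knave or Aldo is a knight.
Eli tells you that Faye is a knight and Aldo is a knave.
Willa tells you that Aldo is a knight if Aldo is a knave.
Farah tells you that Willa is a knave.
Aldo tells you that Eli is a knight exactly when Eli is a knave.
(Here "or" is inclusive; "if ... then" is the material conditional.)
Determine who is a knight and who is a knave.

Knights: Faye, Eli, and Farah. Knaves: Willa and Aldo.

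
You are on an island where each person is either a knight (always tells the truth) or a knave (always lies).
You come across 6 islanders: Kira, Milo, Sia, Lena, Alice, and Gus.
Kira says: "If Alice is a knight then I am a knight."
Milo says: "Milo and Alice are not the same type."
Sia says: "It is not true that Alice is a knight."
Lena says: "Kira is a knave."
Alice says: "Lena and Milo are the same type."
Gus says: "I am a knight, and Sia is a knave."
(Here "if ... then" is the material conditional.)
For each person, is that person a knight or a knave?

Kira is a knight, and the claim "if Alice is a knight then I am a knight" is indeed true.
As a knight, Milo's statement "Milo and Alice are not the same type" should be true; it is.
Since Sia is a knight, "it is not true that Alice is a knight" needs to be true, which holds.
As a knave, Lena's statement "Kira is a knave" should be False; it is.
As a knave, Alice's statement "Lena and Milo are the same type" should be False; it is.
Gus (knave): "I am a knight, and Sia is a knave" — False. ✓

Knights: Kira, Milo, and Sia. Knaves: Lena, Alice, and Gus.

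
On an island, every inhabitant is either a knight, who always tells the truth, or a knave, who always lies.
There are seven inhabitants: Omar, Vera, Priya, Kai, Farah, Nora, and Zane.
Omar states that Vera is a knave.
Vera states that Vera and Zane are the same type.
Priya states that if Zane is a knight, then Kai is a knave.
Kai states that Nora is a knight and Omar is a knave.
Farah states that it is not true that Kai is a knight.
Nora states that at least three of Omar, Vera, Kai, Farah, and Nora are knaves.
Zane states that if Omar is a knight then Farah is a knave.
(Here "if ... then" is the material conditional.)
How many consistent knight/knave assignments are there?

0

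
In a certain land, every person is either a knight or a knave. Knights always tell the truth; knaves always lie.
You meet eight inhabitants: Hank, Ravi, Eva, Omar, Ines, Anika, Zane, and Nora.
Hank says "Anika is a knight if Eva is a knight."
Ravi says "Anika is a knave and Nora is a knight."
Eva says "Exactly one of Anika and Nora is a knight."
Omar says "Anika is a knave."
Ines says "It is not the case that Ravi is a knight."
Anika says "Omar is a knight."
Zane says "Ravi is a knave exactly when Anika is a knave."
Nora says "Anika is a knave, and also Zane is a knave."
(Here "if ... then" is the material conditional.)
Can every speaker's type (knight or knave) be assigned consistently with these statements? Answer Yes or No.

No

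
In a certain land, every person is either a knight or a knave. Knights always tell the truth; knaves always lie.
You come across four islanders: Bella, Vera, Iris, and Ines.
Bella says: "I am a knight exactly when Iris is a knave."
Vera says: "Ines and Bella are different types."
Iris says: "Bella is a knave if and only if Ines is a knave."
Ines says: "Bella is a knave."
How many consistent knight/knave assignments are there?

2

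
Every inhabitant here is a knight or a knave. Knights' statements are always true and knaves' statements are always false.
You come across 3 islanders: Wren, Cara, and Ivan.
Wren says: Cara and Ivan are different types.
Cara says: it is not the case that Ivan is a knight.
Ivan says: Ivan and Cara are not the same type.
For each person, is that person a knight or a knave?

Wren is a knight, Cara is a knave, and Ivan is a knight.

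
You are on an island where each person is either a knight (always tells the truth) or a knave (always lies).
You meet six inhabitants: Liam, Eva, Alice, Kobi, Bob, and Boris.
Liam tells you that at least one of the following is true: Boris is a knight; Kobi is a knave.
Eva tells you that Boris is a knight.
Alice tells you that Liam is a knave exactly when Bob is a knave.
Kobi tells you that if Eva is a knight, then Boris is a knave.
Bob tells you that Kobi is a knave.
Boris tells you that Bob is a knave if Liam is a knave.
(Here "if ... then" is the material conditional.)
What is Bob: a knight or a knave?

Bob is a knight.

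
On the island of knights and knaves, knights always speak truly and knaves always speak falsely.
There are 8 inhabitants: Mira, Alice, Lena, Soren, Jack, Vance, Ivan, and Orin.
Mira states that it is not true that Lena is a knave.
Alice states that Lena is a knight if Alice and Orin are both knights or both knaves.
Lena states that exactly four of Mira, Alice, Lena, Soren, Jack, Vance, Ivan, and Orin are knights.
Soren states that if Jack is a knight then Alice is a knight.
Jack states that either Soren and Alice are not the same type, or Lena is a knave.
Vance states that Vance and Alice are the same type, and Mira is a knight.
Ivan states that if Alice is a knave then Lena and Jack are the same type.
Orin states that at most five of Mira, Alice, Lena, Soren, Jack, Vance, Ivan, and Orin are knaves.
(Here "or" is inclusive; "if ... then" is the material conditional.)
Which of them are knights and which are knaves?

Mira is a knave, so "it is not true that Lena is a knave" must be false — and it is.
Alice (knave): "Lena is a knight if Alice and Orin are both knights or both knaves" — false. ✓
Lena (knave): "exactly four of Mira, Alice, Lena, Soren, Jack, Vance, Ivan, and Orin are knights" — false. ✓
Soren is a knave; "if Jack is a knight then Alice is a knight" is false, as required.
Jack is a knight, so "either Soren and Alice are not the same type, or Lena is a knave" must be true — and it is.
Vance (knave): "Vance and Alice are the same type, and Mira is a knight" — false. ✓
Ivan is a knave; "if Alice is a knave then Lena and Jack are the same type" is false, as required.
Orin is a knave, and the claim "at most five of Mira, Alice, Lena, Soren, Jack, Vance, Ivan, and Orin are knaves" is indeed false.

Knights: Jack. Knaves: Mira, Alice, Lena, Soren, Vance, Ivan, and Orin.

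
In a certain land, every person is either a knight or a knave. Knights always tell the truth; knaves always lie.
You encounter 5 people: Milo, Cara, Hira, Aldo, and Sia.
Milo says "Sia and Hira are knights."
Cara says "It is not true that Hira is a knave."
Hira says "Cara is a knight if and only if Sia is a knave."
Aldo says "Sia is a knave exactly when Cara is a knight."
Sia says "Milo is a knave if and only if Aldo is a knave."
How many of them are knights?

3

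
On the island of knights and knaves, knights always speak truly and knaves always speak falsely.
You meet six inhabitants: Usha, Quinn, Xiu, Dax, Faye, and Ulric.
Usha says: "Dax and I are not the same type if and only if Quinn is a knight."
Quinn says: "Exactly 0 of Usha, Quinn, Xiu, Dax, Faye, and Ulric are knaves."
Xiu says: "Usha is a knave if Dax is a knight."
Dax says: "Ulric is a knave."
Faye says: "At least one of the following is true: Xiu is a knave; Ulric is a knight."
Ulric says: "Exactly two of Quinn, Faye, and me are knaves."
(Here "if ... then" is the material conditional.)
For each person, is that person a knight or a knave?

Usha is a knave, Quinn is a knave, Xiu is a knight, Dax is a knight, Faye is a knave, and Ulric is a knave.

Usha is a knave, so "Dax and I are not the same type if and only if Quinn is a knight" must be False — and it is.
Quinn is a knave, and the claim "exactly 0 of Usha, Quinn, Xiu, Dax, Faye, and Ulric are knaves" is indeed False.
Since Xiu is a knight, "Usha is a knave if Dax is a knight" needs to be true, which holds.
Dax is a knight; "Ulric is a knave" is true, as required.
Since Faye is a knave, "at least one of the following is true: Xiu is a knave; Ulric is a knight" needs to be False, which holds.
Ulric is a knave; "exactly two of Quinn, Faye, and me are knaves" is False, as required.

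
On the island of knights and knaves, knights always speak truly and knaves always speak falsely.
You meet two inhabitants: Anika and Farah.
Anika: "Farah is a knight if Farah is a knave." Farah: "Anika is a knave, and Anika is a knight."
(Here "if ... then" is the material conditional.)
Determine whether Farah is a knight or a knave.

Consistent assignments: {Anika=knave, Farah=knave}
In every consistent assignment, Farah is a knave.

Farah is a knave.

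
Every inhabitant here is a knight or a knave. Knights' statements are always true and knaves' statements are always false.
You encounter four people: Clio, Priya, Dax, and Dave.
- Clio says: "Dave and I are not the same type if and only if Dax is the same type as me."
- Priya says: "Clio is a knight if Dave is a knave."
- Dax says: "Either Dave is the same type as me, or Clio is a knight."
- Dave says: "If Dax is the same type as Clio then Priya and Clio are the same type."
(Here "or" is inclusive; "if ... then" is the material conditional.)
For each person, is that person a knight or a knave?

Knights: Priya, Dax, and Dave. Knaves: Clio.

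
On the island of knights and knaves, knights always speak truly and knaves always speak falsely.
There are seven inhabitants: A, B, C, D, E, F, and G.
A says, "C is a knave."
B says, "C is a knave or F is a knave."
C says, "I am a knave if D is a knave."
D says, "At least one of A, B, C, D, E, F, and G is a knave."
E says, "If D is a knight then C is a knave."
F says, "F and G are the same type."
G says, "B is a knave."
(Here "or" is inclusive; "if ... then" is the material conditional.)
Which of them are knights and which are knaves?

A is a knave, B is a knave, C is a knight, D is a knight, E is a knave, F is a knight, and G is a knight.

A (knave): "C is a knave" — false. ✓
B is a knave, so "C is a knave or F is a knave" must be false — and it is.
C is a knight, and the claim "I am a knave if D is a knave" is indeed True.
D is a knight, and the claim "at least one of A, B, C, D, E, F, and G is a knave" is indeed True.
E is a knave; "if D is a knight then C is a knave" is false, as required.
F is a knight, so "F and G are the same type" must be True — and it is.
G is a knight, and the claim "B is a knave" is indeed True.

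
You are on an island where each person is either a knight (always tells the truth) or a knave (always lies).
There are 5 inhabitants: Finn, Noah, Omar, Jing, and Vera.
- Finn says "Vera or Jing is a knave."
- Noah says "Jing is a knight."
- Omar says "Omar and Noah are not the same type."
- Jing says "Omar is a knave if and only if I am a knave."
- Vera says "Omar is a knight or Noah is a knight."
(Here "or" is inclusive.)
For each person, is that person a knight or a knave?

Since Finn is a knight, "Vera or Jing is a knave" needs to be true, which holds.
As a knave, Noah's statement "Jing is a knight" should be False; it is.
Since Omar is a knight, "Omar and Noah are not the same type" needs to be true, which holds.
Jing (knave): "Omar is a knave if and only if I am a knave" — False. ✓
Vera (knight): "Omar is a knight or Noah is a knight" — true. ✓

Knights: Finn, Omar, and Vera. Knaves: Noah and Jing.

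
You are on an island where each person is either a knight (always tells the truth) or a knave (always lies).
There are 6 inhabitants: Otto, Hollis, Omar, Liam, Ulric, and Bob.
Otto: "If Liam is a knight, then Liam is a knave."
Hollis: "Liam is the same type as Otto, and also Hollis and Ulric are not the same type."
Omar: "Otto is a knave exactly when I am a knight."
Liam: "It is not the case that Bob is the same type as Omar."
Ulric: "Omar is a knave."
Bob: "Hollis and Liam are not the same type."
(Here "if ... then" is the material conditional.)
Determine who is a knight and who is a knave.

Otto is a knave, Hollis is a knave, Omar is a knave, Liam is a knight, Ulric is a knight, and Bob is a knight.

Otto is a knave, and the claim "if Liam is a knight, then Liam is a knave" is indeed false.
Hollis is a knave; "Liam is the same type as Otto, and also Hollis and Ulric are not the same type" is false, as required.
Omar is a knave; "Otto is a knave exactly when I am a knight" is false, as required.
Liam is a knight; "it is not the case that Bob is the same type as Omar" is true, as required.
Ulric is a knight, so "Omar is a knave" must be true — and it is.
Bob is a knight, and the claim "Hollis and Liam are not the same type" is indeed true.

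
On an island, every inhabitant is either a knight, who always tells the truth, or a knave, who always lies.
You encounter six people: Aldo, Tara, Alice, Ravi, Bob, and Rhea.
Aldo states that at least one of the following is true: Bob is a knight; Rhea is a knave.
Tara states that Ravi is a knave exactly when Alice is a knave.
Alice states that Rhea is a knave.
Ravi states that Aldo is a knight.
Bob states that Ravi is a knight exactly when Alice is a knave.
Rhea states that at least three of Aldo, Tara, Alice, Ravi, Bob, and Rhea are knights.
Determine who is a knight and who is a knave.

Aldo is a knight, Tara is a knave, Alice is a knave, Ravi is a knight, Bob is a knight, and Rhea is a knight.

Aldo is a knight, so "at least one of the following is true: Bob is a knight; Rhea is a knave" must be True — and it is.
Tara is a knave; "Ravi is a knave exactly when Alice is a knave" is false, as required.
Alice is a knave, and the claim "Rhea is a knave" is indeed false.
As a knight, Ravi's statement "Aldo is a knight" should be True; it is.
Bob (knight): "Ravi is a knight exactly when Alice is a knave" — True. ✓
Rhea is a knight, and the claim "at least three of Aldo, Tara, Alice, Ravi, Bob, and Rhea are knights" is indeed True.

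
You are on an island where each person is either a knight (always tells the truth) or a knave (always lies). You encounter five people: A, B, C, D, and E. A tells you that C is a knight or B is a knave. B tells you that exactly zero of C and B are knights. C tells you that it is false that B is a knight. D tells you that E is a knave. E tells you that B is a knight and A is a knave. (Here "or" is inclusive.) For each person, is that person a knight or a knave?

A is a knight, so "C is a knight or B is a knave" must be true — and it is.
B is a knave, and the claim "exactly zero of C and B are knights" is indeed false.
C (knight): "it is false that B is a knight" — true. ✓
D is a knight; "E is a knave" is true, as required.
Since E is a knave, "B is a knight and A is a knave" needs to be false, which holds.

Knights: A, C, and D. Knaves: B and E.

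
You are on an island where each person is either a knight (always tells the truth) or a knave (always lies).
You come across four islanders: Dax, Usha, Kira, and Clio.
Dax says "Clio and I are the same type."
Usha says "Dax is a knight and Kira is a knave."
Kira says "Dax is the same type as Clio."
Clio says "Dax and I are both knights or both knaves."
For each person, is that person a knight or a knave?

Dax is a knight, Usha is a knave, Kira is a knight, and Clio is a knight.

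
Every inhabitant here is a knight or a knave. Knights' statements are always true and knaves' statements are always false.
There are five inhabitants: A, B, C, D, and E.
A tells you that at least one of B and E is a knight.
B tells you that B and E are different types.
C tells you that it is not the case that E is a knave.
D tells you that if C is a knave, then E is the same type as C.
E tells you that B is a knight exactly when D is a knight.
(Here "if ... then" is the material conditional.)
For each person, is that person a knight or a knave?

A (knave): "at least one of B and E is a knight" — False. ✓
As a knave, B's statement "B and E are different types" should be False; it is.
C (knave): "it is not the case that E is a knave" — False. ✓
D is a knight; "if C is a knave, then E is the same type as C" is True, as required.
Since E is a knave, "B is a knight exactly when D is a knight" needs to be False, which holds.

A is a knave, B is a knave, C is a knave, D is a knight, and E is a knave.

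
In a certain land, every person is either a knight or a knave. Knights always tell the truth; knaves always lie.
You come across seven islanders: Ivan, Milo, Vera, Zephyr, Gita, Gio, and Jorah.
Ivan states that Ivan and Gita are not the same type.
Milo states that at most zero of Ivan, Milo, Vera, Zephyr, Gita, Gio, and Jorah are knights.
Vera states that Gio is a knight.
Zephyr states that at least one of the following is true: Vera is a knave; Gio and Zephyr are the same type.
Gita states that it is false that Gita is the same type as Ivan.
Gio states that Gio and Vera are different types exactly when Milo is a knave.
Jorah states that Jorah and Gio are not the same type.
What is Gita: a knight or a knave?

Gita is a knave.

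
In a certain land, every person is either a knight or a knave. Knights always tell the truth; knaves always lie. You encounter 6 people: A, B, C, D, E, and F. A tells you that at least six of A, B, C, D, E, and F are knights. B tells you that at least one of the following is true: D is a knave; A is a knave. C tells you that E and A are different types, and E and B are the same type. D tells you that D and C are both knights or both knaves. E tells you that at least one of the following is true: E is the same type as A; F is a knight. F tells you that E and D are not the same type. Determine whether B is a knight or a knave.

B is a knight.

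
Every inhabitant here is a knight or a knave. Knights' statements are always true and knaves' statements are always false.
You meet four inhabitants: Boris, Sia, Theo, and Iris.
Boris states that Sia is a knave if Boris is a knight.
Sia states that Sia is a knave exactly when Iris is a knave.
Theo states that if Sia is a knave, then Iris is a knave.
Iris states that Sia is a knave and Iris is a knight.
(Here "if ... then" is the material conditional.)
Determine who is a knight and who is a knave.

Boris is a knight, Sia is a knave, Theo is a knave, and Iris is a knight.

Since Boris is a knight, "Sia is a knave if Boris is a knight" needs to be True, which holds.
Sia is a knave, so "Sia is a knave exactly when Iris is a knave" must be false — and it is.
Theo is a knave; "if Sia is a knave, then Iris is a knave" is false, as required.
Since Iris is a knight, "Sia is a knave and Iris is a knight" needs to be True, which holds.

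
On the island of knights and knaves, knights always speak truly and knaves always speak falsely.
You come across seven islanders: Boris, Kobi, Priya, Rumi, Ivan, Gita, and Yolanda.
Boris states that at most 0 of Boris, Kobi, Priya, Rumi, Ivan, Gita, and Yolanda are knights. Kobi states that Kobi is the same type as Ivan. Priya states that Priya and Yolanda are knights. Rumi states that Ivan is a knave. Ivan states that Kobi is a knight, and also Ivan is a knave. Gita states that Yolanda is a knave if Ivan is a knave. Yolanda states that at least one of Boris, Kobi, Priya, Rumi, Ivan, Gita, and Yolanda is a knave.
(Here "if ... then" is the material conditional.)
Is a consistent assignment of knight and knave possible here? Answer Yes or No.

No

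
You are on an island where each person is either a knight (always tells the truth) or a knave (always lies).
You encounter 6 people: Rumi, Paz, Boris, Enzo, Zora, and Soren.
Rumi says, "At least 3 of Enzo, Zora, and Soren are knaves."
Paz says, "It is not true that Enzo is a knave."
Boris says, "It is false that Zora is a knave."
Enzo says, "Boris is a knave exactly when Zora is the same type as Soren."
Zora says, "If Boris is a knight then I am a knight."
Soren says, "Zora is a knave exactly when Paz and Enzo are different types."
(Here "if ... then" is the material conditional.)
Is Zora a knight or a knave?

Zora is a knight.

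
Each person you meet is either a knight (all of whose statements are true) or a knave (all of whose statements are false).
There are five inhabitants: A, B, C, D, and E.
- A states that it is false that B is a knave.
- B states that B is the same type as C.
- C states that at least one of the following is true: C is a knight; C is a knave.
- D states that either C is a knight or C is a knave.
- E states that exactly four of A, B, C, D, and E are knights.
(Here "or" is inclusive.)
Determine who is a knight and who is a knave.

A is a knave, B is a knave, C is a knight, D is a knight, and E is a knave.

Suppose A is a knight. Then A's statement "it is false that B is a knave" would have to be true. Checking the 16 ways to assign the others, none is consistent with every speaker.
(For instance, with B=knave, C=knight, D=knight, E=knave, A's claim "it is false that B is a knave" comes out false where it would need to be true.)
So A must be a knave, making "it is false that B is a knave" false. Taking A=knave, B=knave, C=knight, D=knight, E=knave, each remaining statement checks out:
  B (knave): "B is the same type as C" — false. ✓
  C (knight): "at least one of the following is true: C is a knight; C is a knave" — true. ✓
  D (knight): "either C is a knight or C is a knave" — true. ✓
  E (knave): "exactly four of A, B, C, D, and E are knights" — false. ✓
This is the unique consistent assignment.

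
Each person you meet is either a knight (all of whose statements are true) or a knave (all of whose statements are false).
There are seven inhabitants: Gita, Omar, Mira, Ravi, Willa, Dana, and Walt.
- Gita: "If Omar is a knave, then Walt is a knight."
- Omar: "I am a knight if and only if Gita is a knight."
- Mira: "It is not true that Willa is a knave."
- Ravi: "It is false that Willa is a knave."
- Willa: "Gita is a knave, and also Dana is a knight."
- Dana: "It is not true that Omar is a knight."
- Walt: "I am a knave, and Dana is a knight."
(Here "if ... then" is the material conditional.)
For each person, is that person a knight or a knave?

Gita is a knight, Omar is a knight, Mira is a knave, Ravi is a knave, Willa is a knave, Dana is a knave, and Walt is a knave.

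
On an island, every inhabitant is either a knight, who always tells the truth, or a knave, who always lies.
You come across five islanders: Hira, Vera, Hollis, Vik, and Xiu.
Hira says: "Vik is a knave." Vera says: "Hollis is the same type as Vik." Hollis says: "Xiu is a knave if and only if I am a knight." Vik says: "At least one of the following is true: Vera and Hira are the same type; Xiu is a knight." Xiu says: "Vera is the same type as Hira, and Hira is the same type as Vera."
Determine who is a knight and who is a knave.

Suppose Hira is a knave. Then Hira's statement "Vik is a knave" would have to be false. Checking the 16 ways to assign the others, none is consistent with every speaker.
(For instance, with Vera=knave, Hollis=knight, Vik=knave, Xiu=knave, Hira's claim "Vik is a knave" comes out true where it would need to be false.)
So Hira must be a knight, making "Vik is a knave" true. Taking Hira=knight, Vera=knave, Hollis=knight, Vik=knave, Xiu=knave, each remaining statement checks out:
  Vera (knave): "Hollis is the same type as Vik" — false. ✓
  Hollis (knight): "Xiu is a knave if and only if I am a knight" — true. ✓
  Vik (knave): "at least one of the following is true: Vera and Hira are the same type; Xiu is a knight" — false. ✓
  Xiu (knave): "Vera is the same type as Hira, and Hira is the same type as Vera" — false. ✓
This is the unique consistent assignment.

Hira is a knight, Vera is a knave, Hollis is a knight, Vik is a knave, and Xiu is a knave.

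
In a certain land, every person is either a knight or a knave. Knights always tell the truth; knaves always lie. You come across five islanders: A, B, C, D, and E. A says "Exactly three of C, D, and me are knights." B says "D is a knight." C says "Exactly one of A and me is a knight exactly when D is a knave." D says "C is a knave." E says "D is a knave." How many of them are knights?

The unique consistent assignment is A=knave, B=knave, C=knight, D=knave, E=knight.
That has 2 knights.

2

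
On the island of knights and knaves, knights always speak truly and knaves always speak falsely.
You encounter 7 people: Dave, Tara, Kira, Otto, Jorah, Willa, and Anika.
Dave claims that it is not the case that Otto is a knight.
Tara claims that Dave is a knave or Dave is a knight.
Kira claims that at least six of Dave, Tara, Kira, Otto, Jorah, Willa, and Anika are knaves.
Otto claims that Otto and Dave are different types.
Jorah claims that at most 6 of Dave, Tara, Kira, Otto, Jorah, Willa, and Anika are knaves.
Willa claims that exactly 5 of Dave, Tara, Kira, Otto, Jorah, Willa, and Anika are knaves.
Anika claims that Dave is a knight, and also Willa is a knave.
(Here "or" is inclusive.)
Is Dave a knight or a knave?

Dave is a knave.

Consistent assignments: {Dave=knave, Tara=knight, Kira=knave, Otto=knight, Jorah=knight, Willa=knave, Anika=knave}
In every consistent assignment, Dave is a knave.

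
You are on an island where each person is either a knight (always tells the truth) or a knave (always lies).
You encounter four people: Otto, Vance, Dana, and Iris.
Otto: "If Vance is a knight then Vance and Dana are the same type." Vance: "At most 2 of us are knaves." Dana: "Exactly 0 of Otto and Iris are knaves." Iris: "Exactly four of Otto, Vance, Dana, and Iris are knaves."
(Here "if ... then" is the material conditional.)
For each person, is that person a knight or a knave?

Otto is a knight, Vance is a knave, Dana is a knave, and Iris is a knave.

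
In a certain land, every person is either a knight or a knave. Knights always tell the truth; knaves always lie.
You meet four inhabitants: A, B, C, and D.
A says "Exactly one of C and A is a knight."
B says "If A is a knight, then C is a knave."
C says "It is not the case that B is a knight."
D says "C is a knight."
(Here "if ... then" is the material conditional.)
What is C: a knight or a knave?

C is a knave.

Consistent assignments: {A=knight, B=knight, C=knave, D=knave}; {A=knave, B=knight, C=knave, D=knave}
In every consistent assignment, C is a knave.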